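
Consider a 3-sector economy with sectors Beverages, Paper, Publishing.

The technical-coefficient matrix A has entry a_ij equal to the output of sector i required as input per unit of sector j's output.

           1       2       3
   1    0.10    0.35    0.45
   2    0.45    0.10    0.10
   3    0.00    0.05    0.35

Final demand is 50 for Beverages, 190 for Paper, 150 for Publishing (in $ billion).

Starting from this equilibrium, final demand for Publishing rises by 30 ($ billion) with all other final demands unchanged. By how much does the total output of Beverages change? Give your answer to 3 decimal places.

Δx_1 = 32.234

I − A =
  [   0.90    -0.35    -0.45]
  [  -0.45     0.90    -0.10]
  [   0.00    -0.05     0.65]
Cofactors of I−A, C_ij = (−1)^(i+j)·(minor ij) (rows/columns in the sector order above):
  C_11 = (0.90)(0.65) − (-0.10)(-0.05) = 0.5800
  C_12 = −[(-0.45)(0.65) − (-0.10)(0.00)] = 0.2925
  C_13 = (-0.45)(-0.05) − (0.90)(0.00) = 0.0225
  C_21 = −[(-0.35)(0.65) − (-0.45)(-0.05)] = 0.2500
  C_22 = (0.90)(0.65) − (-0.45)(0.00) = 0.5850
  C_23 = −[(0.90)(-0.05) − (-0.35)(0.00)] = 0.0450
  C_31 = (-0.35)(-0.10) − (-0.45)(0.90) = 0.4400
  C_32 = −[(0.90)(-0.10) − (-0.45)(-0.45)] = 0.2925
  C_33 = (0.90)(0.90) − (-0.35)(-0.45) = 0.6525
det(I−A) = Σ_j (I−A)_1j·C_1j = (0.90)(0.5800) + (-0.35)(0.2925) + (-0.45)(0.0225) = 0.4095
adj(I−A) = Cᵀ =
  [ 0.5800   0.2500   0.4400]
  [ 0.2925   0.5850   0.2925]
  [ 0.0225   0.0450   0.6525]
(I − A)⁻¹ = adj(I−A) / det(I−A) ≈
  [   1.4164     0.6105     1.0745]
  [   0.7143     1.4286     0.7143]
  [   0.0549     0.1099     1.5934]
Δx = (I − A)⁻¹ Δd with Δd having +30 in the Publishing component and 0 elsewhere.
So Δx_1 = L_13 · (+30), where L_13 = adj(I−A)_13 / det(I−A) = 0.4400 / 0.4095.
Δx_1 = 0.4400 × (+30) / 0.4095 = 13.20 / 0.4095 ≈ 32.234.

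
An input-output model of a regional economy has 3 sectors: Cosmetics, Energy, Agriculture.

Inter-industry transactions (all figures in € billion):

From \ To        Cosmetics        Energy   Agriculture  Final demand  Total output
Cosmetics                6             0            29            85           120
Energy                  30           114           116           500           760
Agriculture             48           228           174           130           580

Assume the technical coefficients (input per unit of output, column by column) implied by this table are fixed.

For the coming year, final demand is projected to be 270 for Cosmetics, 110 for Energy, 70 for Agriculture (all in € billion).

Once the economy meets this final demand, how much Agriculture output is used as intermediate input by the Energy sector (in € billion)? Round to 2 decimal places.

z_AE = 94.75

Technical coefficients a_ij = z_ij / X_j:
  a_CC = 6/120 = 0.05, a_EC = 30/120 = 0.25, a_AC = 48/120 = 0.40
  a_CE = 0/760 = 0.00, a_EE = 114/760 = 0.15, a_AE = 228/760 = 0.30
  a_CA = 29/580 = 0.05, a_EA = 116/580 = 0.20, a_AA = 174/580 = 0.30
I − A =
  [   0.95     0.00    -0.05]
  [  -0.25     0.85    -0.20]
  [  -0.40    -0.30     0.70]
Cofactors of I−A, C_ij = (−1)^(i+j)·(minor ij) (rows/columns in the sector order above):
  C_11 = (0.85)(0.70) − (-0.20)(-0.30) = 0.5350
  C_12 = −[(-0.25)(0.70) − (-0.20)(-0.40)] = 0.2550
  C_13 = (-0.25)(-0.30) − (0.85)(-0.40) = 0.4150
  C_21 = −[(0.00)(0.70) − (-0.05)(-0.30)] = 0.0150
  C_22 = (0.95)(0.70) − (-0.05)(-0.40) = 0.6450
  C_23 = −[(0.95)(-0.30) − (0.00)(-0.40)] = 0.2850
  C_31 = (0.00)(-0.20) − (-0.05)(0.85) = 0.0425
  C_32 = −[(0.95)(-0.20) − (-0.05)(-0.25)] = 0.2025
  C_33 = (0.95)(0.85) − (0.00)(-0.25) = 0.8075
det(I−A) = Σ_j (I−A)_1j·C_1j = (0.95)(0.5350) + (0.00)(0.2550) + (-0.05)(0.4150) = 0.4875
adj(I−A) = Cᵀ =
  [ 0.5350   0.0150   0.0425]
  [ 0.2550   0.6450   0.2025]
  [ 0.4150   0.2850   0.8075]
(I − A)⁻¹ = adj(I−A) / det(I−A) ≈
  [   1.0974     0.0308     0.0872]
  [   0.5231     1.3231     0.4154]
  [   0.8513     0.5846     1.6564]
First solve x = (I − A)⁻¹ d = adj(I−A)·d / det(I−A); in particular x_E = (0.2550·270 + 0.6450·110 + 0.2025·70) / 0.4875 = 153.975 / 0.4875 ≈ 315.8462.
Intermediate flow from A to E: z_AE = a_AE · x_E = 0.30 × 153.975 / 0.4875 = 46.1925 / 0.4875 ≈ 94.75.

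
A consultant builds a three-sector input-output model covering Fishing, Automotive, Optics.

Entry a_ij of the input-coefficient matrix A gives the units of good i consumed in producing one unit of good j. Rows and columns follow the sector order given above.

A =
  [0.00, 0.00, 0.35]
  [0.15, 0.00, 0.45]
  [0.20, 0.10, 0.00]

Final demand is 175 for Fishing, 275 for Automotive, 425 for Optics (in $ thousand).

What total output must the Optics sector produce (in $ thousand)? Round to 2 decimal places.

I − A =
  [   1.00     0.00    -0.35]
  [  -0.15     1.00    -0.45]
  [  -0.20    -0.10     1.00]
Cofactors of I−A, C_ij = (−1)^(i+j)·(minor ij) (rows/columns in the sector order above):
  C_11 = (1.00)(1.00) − (-0.45)(-0.10) = 0.9550
  C_12 = −[(-0.15)(1.00) − (-0.45)(-0.20)] = 0.2400
  C_13 = (-0.15)(-0.10) − (1.00)(-0.20) = 0.2150
  C_21 = −[(0.00)(1.00) − (-0.35)(-0.10)] = 0.0350
  C_22 = (1.00)(1.00) − (-0.35)(-0.20) = 0.9300
  C_23 = −[(1.00)(-0.10) − (0.00)(-0.20)] = 0.1000
  C_31 = (0.00)(-0.45) − (-0.35)(1.00) = 0.3500
  C_32 = −[(1.00)(-0.45) − (-0.35)(-0.15)] = 0.5025
  C_33 = (1.00)(1.00) − (0.00)(-0.15) = 1.0000
det(I−A) = Σ_j (I−A)_1j·C_1j = (1.00)(0.9550) + (0.00)(0.2400) + (-0.35)(0.2150) = 0.87975
adj(I−A) = Cᵀ =
  [ 0.9550   0.0350   0.3500]
  [ 0.2400   0.9300   0.5025]
  [ 0.2150   0.1000   1.0000]
(I − A)⁻¹ = adj(I−A) / det(I−A) ≈
  [   1.0855     0.0398     0.3978]
  [   0.2728     1.0571     0.5712]
  [   0.2444     0.1137     1.1367]
x = (I − A)⁻¹ d = adj(I−A)·d / det(I−A), with det(I−A) = 0.87975:
  x_F = (0.9550·175 + 0.0350·275 + 0.3500·425) / 0.87975 = 325.50 / 0.87975 ≈ 369.99
  x_A = (0.2400·175 + 0.9300·275 + 0.5025·425) / 0.87975 = 511.3125 / 0.87975 ≈ 581.20
  x_O = (0.2150·175 + 0.1000·275 + 1.0000·425) / 0.87975 = 490.125 / 0.87975 ≈ 557.12

x_O = 557.12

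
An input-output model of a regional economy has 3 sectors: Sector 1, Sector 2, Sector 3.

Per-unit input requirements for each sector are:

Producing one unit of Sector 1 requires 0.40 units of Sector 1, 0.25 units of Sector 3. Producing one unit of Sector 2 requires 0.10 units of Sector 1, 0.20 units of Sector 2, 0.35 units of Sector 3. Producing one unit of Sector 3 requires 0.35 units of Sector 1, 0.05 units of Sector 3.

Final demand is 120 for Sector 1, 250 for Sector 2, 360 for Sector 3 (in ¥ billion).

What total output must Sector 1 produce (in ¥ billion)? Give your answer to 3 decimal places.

I − A =
  [   0.60    -0.10    -0.35]
  [   0.00     0.80     0.00]
  [  -0.25    -0.35     0.95]
Cofactors of I−A, C_ij = (−1)^(i+j)·(minor ij) (rows/columns in the sector order above):
  C_11 = (0.80)(0.95) − (0.00)(-0.35) = 0.7600
  C_12 = −[(0.00)(0.95) − (0.00)(-0.25)] = 0.0000
  C_13 = (0.00)(-0.35) − (0.80)(-0.25) = 0.2000
  C_21 = −[(-0.10)(0.95) − (-0.35)(-0.35)] = 0.2175
  C_22 = (0.60)(0.95) − (-0.35)(-0.25) = 0.4825
  C_23 = −[(0.60)(-0.35) − (-0.10)(-0.25)] = 0.2350
  C_31 = (-0.10)(0.00) − (-0.35)(0.80) = 0.2800
  C_32 = −[(0.60)(0.00) − (-0.35)(0.00)] = 0.0000
  C_33 = (0.60)(0.80) − (-0.10)(0.00) = 0.4800
det(I−A) = Σ_j (I−A)_1j·C_1j = (0.60)(0.7600) + (-0.10)(0.0000) + (-0.35)(0.2000) = 0.3860
adj(I−A) = Cᵀ =
  [ 0.7600   0.2175   0.2800]
  [ 0.0000   0.4825   0.0000]
  [ 0.2000   0.2350   0.4800]
(I − A)⁻¹ = adj(I−A) / det(I−A) ≈
  [   1.9689     0.5635     0.7254]
  [   0.0000     1.2500     0.0000]
  [   0.5181     0.6088     1.2435]
x = (I − A)⁻¹ d = adj(I−A)·d / det(I−A), with det(I−A) = 0.3860:
  x_1 = (0.7600·120 + 0.2175·250 + 0.2800·360) / 0.3860 = 246.375 / 0.3860 ≈ 638.277
  x_2 = (0.0000·120 + 0.4825·250 + 0.0000·360) / 0.3860 = 120.625 / 0.3860 = 312.500
  x_3 = (0.2000·120 + 0.2350·250 + 0.4800·360) / 0.3860 = 255.55 / 0.3860 ≈ 662.047

x_1 = 638.277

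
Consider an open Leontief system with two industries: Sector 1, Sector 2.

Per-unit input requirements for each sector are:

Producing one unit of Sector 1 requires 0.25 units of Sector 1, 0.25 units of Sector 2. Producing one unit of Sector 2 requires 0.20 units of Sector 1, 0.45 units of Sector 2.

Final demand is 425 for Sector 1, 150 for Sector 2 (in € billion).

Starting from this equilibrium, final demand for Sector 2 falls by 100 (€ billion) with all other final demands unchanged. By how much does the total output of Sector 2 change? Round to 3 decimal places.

Δx_2 = -206.897

I − A =
  [   0.75    -0.20]
  [  -0.25     0.55]
det(I−A) = (0.75)(0.55) − (-0.20)(-0.25) = 0.3625
adj(I−A) = [[0.55, 0.20], [0.25, 0.75]]
(I − A)⁻¹ = adj(I−A) / det(I−A) ≈
  [   1.5172     0.5517]
  [   0.6897     2.0690]
Δx = (I − A)⁻¹ Δd with Δd having -100 in the Sector 2 component and 0 elsewhere.
So Δx_2 = L_22 · (-100), where L_22 = adj(I−A)_22 / det(I−A) = 0.75 / 0.3625.
Δx_2 = 0.75 × (-100) / 0.3625 = -75.00 / 0.3625 ≈ -206.897.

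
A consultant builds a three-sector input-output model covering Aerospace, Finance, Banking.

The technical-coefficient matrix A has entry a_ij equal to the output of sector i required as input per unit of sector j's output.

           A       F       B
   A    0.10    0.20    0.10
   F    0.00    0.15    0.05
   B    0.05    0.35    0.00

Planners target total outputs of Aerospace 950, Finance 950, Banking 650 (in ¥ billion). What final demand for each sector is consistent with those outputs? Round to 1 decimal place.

I − A =
  [   0.90    -0.20    -0.10]
  [   0.00     0.85    -0.05]
  [  -0.05    -0.35     1.00]
d = (I − A) x:
  d_A = (+0.90)·950 + (-0.20)·950 + (-0.10)·650 = 600.0
  d_F = (+0.00)·950 + (+0.85)·950 + (-0.05)·650 = 775.0
  d_B = (-0.05)·950 + (-0.35)·950 + (+1.00)·650 = 270.0

d_A = 600.0, d_F = 775.0, d_B = 270.0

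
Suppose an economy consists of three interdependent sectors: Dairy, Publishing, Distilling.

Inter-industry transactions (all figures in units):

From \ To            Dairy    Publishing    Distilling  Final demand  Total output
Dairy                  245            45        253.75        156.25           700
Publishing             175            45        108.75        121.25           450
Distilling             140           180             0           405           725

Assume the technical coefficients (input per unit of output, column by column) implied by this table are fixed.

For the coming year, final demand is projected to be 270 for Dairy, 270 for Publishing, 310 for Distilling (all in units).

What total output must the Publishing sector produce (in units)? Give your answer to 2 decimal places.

Technical coefficients a_ij = z_ij / X_j:
  a_11 = 245/700 = 0.35, a_21 = 175/700 = 0.25, a_31 = 140/700 = 0.20
  a_12 = 45/450 = 0.10, a_22 = 45/450 = 0.10, a_32 = 180/450 = 0.40
  a_13 = 253.75/725 = 0.35, a_23 = 108.75/725 = 0.15, a_33 = 0/725 = 0.00
I − A =
  [   0.65    -0.10    -0.35]
  [  -0.25     0.90    -0.15]
  [  -0.20    -0.40     1.00]
Cofactors of I−A, C_ij = (−1)^(i+j)·(minor ij) (rows/columns in the sector order above):
  C_11 = (0.90)(1.00) − (-0.15)(-0.40) = 0.8400
  C_12 = −[(-0.25)(1.00) − (-0.15)(-0.20)] = 0.2800
  C_13 = (-0.25)(-0.40) − (0.90)(-0.20) = 0.2800
  C_21 = −[(-0.10)(1.00) − (-0.35)(-0.40)] = 0.2400
  C_22 = (0.65)(1.00) − (-0.35)(-0.20) = 0.5800
  C_23 = −[(0.65)(-0.40) − (-0.10)(-0.20)] = 0.2800
  C_31 = (-0.10)(-0.15) − (-0.35)(0.90) = 0.3300
  C_32 = −[(0.65)(-0.15) − (-0.35)(-0.25)] = 0.1850
  C_33 = (0.65)(0.90) − (-0.10)(-0.25) = 0.5600
det(I−A) = Σ_j (I−A)_1j·C_1j = (0.65)(0.8400) + (-0.10)(0.2800) + (-0.35)(0.2800) = 0.4200
adj(I−A) = Cᵀ =
  [ 0.8400   0.2400   0.3300]
  [ 0.2800   0.5800   0.1850]
  [ 0.2800   0.2800   0.5600]
(I − A)⁻¹ = adj(I−A) / det(I−A) ≈
  [   2.0000     0.5714     0.7857]
  [   0.6667     1.3810     0.4405]
  [   0.6667     0.6667     1.3333]
x = (I − A)⁻¹ d = adj(I−A)·d / det(I−A), with det(I−A) = 0.4200:
  x_1 = (0.8400·270 + 0.2400·270 + 0.3300·310) / 0.4200 = 393.90 / 0.4200 ≈ 937.86
  x_2 = (0.2800·270 + 0.5800·270 + 0.1850·310) / 0.4200 = 289.55 / 0.4200 ≈ 689.40
  x_3 = (0.2800·270 + 0.2800·270 + 0.5600·310) / 0.4200 = 324.80 / 0.4200 ≈ 773.33

x_2 = 689.40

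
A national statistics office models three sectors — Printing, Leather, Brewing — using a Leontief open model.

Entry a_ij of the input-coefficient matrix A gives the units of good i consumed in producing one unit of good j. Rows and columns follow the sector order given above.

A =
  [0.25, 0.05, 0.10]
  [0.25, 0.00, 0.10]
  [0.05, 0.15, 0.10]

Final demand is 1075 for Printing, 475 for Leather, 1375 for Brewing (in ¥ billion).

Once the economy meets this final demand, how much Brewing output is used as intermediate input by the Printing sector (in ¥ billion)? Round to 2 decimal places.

z_BP = 87.35

I − A =
  [   0.75    -0.05    -0.10]
  [  -0.25     1.00    -0.10]
  [  -0.05    -0.15     0.90]
Cofactors of I−A, C_ij = (−1)^(i+j)·(minor ij) (rows/columns in the sector order above):
  C_11 = (1.00)(0.90) − (-0.10)(-0.15) = 0.8850
  C_12 = −[(-0.25)(0.90) − (-0.10)(-0.05)] = 0.2300
  C_13 = (-0.25)(-0.15) − (1.00)(-0.05) = 0.0875
  C_21 = −[(-0.05)(0.90) − (-0.10)(-0.15)] = 0.0600
  C_22 = (0.75)(0.90) − (-0.10)(-0.05) = 0.6700
  C_23 = −[(0.75)(-0.15) − (-0.05)(-0.05)] = 0.1150
  C_31 = (-0.05)(-0.10) − (-0.10)(1.00) = 0.1050
  C_32 = −[(0.75)(-0.10) − (-0.10)(-0.25)] = 0.1000
  C_33 = (0.75)(1.00) − (-0.05)(-0.25) = 0.7375
det(I−A) = Σ_j (I−A)_1j·C_1j = (0.75)(0.8850) + (-0.05)(0.2300) + (-0.10)(0.0875) = 0.6435
adj(I−A) = Cᵀ =
  [ 0.8850   0.0600   0.1050]
  [ 0.2300   0.6700   0.1000]
  [ 0.0875   0.1150   0.7375]
(I − A)⁻¹ = adj(I−A) / det(I−A) ≈
  [   1.3753     0.0932     0.1632]
  [   0.3574     1.0412     0.1554]
  [   0.1360     0.1787     1.1461]
First solve x = (I − A)⁻¹ d = adj(I−A)·d / det(I−A); in particular x_P = (0.8850·1075 + 0.0600·475 + 0.1050·1375) / 0.6435 = 1124.25 / 0.6435 ≈ 1747.0862.
Intermediate flow from B to P: z_BP = a_BP · x_P = 0.05 × 1124.25 / 0.6435 = 56.2125 / 0.6435 ≈ 87.35.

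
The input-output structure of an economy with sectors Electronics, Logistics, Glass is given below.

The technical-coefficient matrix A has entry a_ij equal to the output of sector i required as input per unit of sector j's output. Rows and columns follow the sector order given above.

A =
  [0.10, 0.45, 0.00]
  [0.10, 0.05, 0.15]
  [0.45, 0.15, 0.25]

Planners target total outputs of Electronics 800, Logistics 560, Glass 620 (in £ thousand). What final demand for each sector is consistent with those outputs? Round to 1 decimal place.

d_E = 468.0, d_L = 359.0, d_G = 21.0

I − A =
  [   0.90    -0.45     0.00]
  [  -0.10     0.95    -0.15]
  [  -0.45    -0.15     0.75]
d = (I − A) x:
  d_E = (+0.90)·800 + (-0.45)·560 + (+0.00)·620 = 468.0
  d_L = (-0.10)·800 + (+0.95)·560 + (-0.15)·620 = 359.0
  d_G = (-0.45)·800 + (-0.15)·560 + (+0.75)·620 = 21.0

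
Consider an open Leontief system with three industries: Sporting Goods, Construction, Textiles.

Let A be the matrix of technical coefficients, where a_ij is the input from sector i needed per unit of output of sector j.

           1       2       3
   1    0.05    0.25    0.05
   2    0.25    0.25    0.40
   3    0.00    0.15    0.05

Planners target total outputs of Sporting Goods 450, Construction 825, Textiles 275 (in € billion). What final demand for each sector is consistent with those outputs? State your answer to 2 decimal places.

I − A =
  [   0.95    -0.25    -0.05]
  [  -0.25     0.75    -0.40]
  [   0.00    -0.15     0.95]
d = (I − A) x:
  d_1 = (+0.95)·450 + (-0.25)·825 + (-0.05)·275 = 207.50
  d_2 = (-0.25)·450 + (+0.75)·825 + (-0.40)·275 = 396.25
  d_3 = (+0.00)·450 + (-0.15)·825 + (+0.95)·275 = 137.50

d_1 = 207.50, d_2 = 396.25, d_3 = 137.50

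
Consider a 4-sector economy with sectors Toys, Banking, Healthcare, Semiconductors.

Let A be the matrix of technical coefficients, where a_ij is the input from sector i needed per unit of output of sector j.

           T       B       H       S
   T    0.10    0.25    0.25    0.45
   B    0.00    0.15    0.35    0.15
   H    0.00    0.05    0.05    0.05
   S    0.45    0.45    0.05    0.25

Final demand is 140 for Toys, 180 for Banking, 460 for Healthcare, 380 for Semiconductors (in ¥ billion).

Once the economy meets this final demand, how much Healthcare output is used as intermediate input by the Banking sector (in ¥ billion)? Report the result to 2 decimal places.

I − A =
  [   0.90    -0.25    -0.25    -0.45]
  [   0.00     0.85    -0.35    -0.15]
  [   0.00    -0.05     0.95    -0.05]
  [  -0.45    -0.45    -0.05     0.75]
Compute the cofactors C_ij = (−1)^(i+j)·(3×3 minor ij) of I−A; the adjugate is their transpose:
adj(I−A) = Cᵀ =
  [ 0.5180   0.3860   0.3000   0.4080]
  [ 0.0720   0.4410   0.1890   0.1440]
  [ 0.0225   0.0495   0.3240   0.0450]
  [ 0.3555   0.4995   0.3150   0.7110]
det(I−A) = Σ_j (I−A)_1j·C_1j = (0.90)(0.5180) + (-0.25)(0.0720) + (-0.25)(0.0225) + (-0.45)(0.3555) = 0.2826
(I − A)⁻¹ = adj(I−A) / det(I−A) ≈
  [   1.8330     1.3659     1.0616     1.4437]
  [   0.2548     1.5605     0.6688     0.5096]
  [   0.0796     0.1752     1.1465     0.1592]
  [   1.2580     1.7675     1.1146     2.5159]
First solve x = (I − A)⁻¹ d = adj(I−A)·d / det(I−A); in particular x_B = (0.0720·140 + 0.4410·180 + 0.1890·460 + 0.1440·380) / 0.2826 = 231.12 / 0.2826 ≈ 817.8344.
Intermediate flow from H to B: z_HB = a_HB · x_B = 0.05 × 231.12 / 0.2826 = 11.556 / 0.2826 ≈ 40.89.

z_HB = 40.89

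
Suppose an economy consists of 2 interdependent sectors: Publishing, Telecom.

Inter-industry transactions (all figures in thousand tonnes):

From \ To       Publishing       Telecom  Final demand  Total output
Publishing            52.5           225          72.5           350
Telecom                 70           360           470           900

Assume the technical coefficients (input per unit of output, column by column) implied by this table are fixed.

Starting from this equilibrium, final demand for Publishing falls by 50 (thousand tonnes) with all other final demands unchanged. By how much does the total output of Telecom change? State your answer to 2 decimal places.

Δx_2 = -21.74

Technical coefficients a_ij = z_ij / X_j:
  a_11 = 52.5/350 = 0.15, a_21 = 70/350 = 0.20
  a_12 = 225/900 = 0.25, a_22 = 360/900 = 0.40
I − A =
  [   0.85    -0.25]
  [  -0.20     0.60]
det(I−A) = (0.85)(0.60) − (-0.25)(-0.20) = 0.4600
adj(I−A) = [[0.60, 0.25], [0.20, 0.85]]
(I − A)⁻¹ = adj(I−A) / det(I−A) ≈
  [   1.3043     0.5435]
  [   0.4348     1.8478]
Δx = (I − A)⁻¹ Δd with Δd having -50 in the Publishing component and 0 elsewhere.
So Δx_2 = L_21 · (-50), where L_21 = adj(I−A)_21 / det(I−A) = 0.20 / 0.4600.
Δx_2 = 0.20 × (-50) / 0.4600 = -10.00 / 0.4600 ≈ -21.74.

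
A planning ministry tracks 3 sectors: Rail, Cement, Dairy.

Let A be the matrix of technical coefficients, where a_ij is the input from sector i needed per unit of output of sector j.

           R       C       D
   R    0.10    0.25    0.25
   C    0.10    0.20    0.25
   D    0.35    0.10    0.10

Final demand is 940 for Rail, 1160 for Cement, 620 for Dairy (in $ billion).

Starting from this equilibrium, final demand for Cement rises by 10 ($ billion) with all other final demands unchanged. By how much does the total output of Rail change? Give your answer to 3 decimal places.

Δx_R = 4.915

I − A =
  [   0.90    -0.25    -0.25]
  [  -0.10     0.80    -0.25]
  [  -0.35    -0.10     0.90]
Cofactors of I−A, C_ij = (−1)^(i+j)·(minor ij) (rows/columns in the sector order above):
  C_11 = (0.80)(0.90) − (-0.25)(-0.10) = 0.6950
  C_12 = −[(-0.10)(0.90) − (-0.25)(-0.35)] = 0.1775
  C_13 = (-0.10)(-0.10) − (0.80)(-0.35) = 0.2900
  C_21 = −[(-0.25)(0.90) − (-0.25)(-0.10)] = 0.2500
  C_22 = (0.90)(0.90) − (-0.25)(-0.35) = 0.7225
  C_23 = −[(0.90)(-0.10) − (-0.25)(-0.35)] = 0.1775
  C_31 = (-0.25)(-0.25) − (-0.25)(0.80) = 0.2625
  C_32 = −[(0.90)(-0.25) − (-0.25)(-0.10)] = 0.2500
  C_33 = (0.90)(0.80) − (-0.25)(-0.10) = 0.6950
det(I−A) = Σ_j (I−A)_1j·C_1j = (0.90)(0.6950) + (-0.25)(0.1775) + (-0.25)(0.2900) = 0.508625
adj(I−A) = Cᵀ =
  [ 0.6950   0.2500   0.2625]
  [ 0.1775   0.7225   0.2500]
  [ 0.2900   0.1775   0.6950]
(I − A)⁻¹ = adj(I−A) / det(I−A) ≈
  [   1.3664     0.4915     0.5161]
  [   0.3490     1.4205     0.4915]
  [   0.5702     0.3490     1.3664]
Δx = (I − A)⁻¹ Δd with Δd having +10 in the Cement component and 0 elsewhere.
So Δx_R = L_RC · (+10), where L_RC = adj(I−A)_RC / det(I−A) = 0.2500 / 0.508625.
Δx_R = 0.2500 × (+10) / 0.508625 = 2.50 / 0.508625 ≈ 4.915.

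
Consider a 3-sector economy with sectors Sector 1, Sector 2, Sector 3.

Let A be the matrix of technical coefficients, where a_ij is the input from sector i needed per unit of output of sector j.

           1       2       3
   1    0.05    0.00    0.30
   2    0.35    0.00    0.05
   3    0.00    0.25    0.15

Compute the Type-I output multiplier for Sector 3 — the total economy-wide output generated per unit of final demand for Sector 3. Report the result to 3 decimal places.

m_3 = 1.823

I − A =
  [   0.95     0.00    -0.30]
  [  -0.35     1.00    -0.05]
  [   0.00    -0.25     0.85]
Cofactors of I−A, C_ij = (−1)^(i+j)·(minor ij) (rows/columns in the sector order above):
  C_11 = (1.00)(0.85) − (-0.05)(-0.25) = 0.8375
  C_12 = −[(-0.35)(0.85) − (-0.05)(0.00)] = 0.2975
  C_13 = (-0.35)(-0.25) − (1.00)(0.00) = 0.0875
  C_21 = −[(0.00)(0.85) − (-0.30)(-0.25)] = 0.0750
  C_22 = (0.95)(0.85) − (-0.30)(0.00) = 0.8075
  C_23 = −[(0.95)(-0.25) − (0.00)(0.00)] = 0.2375
  C_31 = (0.00)(-0.05) − (-0.30)(1.00) = 0.3000
  C_32 = −[(0.95)(-0.05) − (-0.30)(-0.35)] = 0.1525
  C_33 = (0.95)(1.00) − (0.00)(-0.35) = 0.9500
det(I−A) = Σ_j (I−A)_1j·C_1j = (0.95)(0.8375) + (0.00)(0.2975) + (-0.30)(0.0875) = 0.769375
adj(I−A) = Cᵀ =
  [ 0.8375   0.0750   0.3000]
  [ 0.2975   0.8075   0.1525]
  [ 0.0875   0.2375   0.9500]
(I − A)⁻¹ = adj(I−A) / det(I−A) ≈
  [   1.0885     0.0975     0.3899]
  [   0.3867     1.0496     0.1982]
  [   0.1137     0.3087     1.2348]
The output multiplier for sector j is the column-j sum of the Leontief inverse (I − A)⁻¹ = adj(I−A) / det(I−A).
Column 3 of adj(I−A): (0.3000, 0.1525, 0.9500); det(I−A) = 0.769375.
m_3 = (0.3000 + 0.1525 + 0.9500) / 0.769375 = 1.4025 / 0.769375 ≈ 1.823.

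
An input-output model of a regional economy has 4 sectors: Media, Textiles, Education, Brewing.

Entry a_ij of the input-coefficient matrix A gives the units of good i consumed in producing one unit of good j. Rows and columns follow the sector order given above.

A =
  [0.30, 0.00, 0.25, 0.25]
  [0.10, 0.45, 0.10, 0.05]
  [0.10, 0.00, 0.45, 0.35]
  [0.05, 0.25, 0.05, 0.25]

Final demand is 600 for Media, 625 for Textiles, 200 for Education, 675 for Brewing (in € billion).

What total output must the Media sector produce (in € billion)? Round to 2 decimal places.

I − A =
  [   0.70     0.00    -0.25    -0.25]
  [  -0.10     0.55    -0.10    -0.05]
  [  -0.10     0.00     0.55    -0.35]
  [  -0.05    -0.25    -0.05     0.75]
Compute the cofactors C_ij = (−1)^(i+j)·(3×3 minor ij) of I−A; the adjugate is their transpose:
adj(I−A) = Cᵀ =
  [ 0.201625   0.056250   0.113125   0.123750]
  [ 0.050375   0.245250   0.073625   0.067500]
  [ 0.058375   0.067500   0.266875   0.148500]
  [ 0.034125   0.090000   0.049875   0.198000]
det(I−A) = Σ_j (I−A)_1j·C_1j = (0.70)(0.201625) + (0.00)(0.050375) + (-0.25)(0.058375) + (-0.25)(0.034125) = 0.1180125
(I − A)⁻¹ = adj(I−A) / det(I−A) ≈
  [   1.7085     0.4766     0.9586     1.0486]
  [   0.4269     2.0782     0.6239     0.5720]
  [   0.4947     0.5720     2.2614     1.2583]
  [   0.2892     0.7626     0.4226     1.6778]
x = (I − A)⁻¹ d = adj(I−A)·d / det(I−A), with det(I−A) = 0.1180125:
  x_M = (0.201625·600 + 0.056250·625 + 0.113125·200 + 0.123750·675) / 0.1180125 = 262.2875 / 0.1180125 ≈ 2222.54
  x_T = (0.050375·600 + 0.245250·625 + 0.073625·200 + 0.067500·675) / 0.1180125 = 243.79375 / 0.1180125 ≈ 2065.83
  x_E = (0.058375·600 + 0.067500·625 + 0.266875·200 + 0.148500·675) / 0.1180125 = 230.825 / 0.1180125 ≈ 1955.94
  x_B = (0.034125·600 + 0.090000·625 + 0.049875·200 + 0.198000·675) / 0.1180125 = 220.35 / 0.1180125 ≈ 1867.18

x_M = 2222.54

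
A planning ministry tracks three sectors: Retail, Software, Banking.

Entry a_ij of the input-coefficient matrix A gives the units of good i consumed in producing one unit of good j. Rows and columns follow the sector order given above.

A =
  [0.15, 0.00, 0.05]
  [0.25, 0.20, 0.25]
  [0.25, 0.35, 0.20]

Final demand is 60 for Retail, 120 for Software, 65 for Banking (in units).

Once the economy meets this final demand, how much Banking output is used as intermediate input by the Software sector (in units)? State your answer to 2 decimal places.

z_32 = 84.93

I − A =
  [   0.85     0.00    -0.05]
  [  -0.25     0.80    -0.25]
  [  -0.25    -0.35     0.80]
Cofactors of I−A, C_ij = (−1)^(i+j)·(minor ij) (rows/columns in the sector order above):
  C_11 = (0.80)(0.80) − (-0.25)(-0.35) = 0.5525
  C_12 = −[(-0.25)(0.80) − (-0.25)(-0.25)] = 0.2625
  C_13 = (-0.25)(-0.35) − (0.80)(-0.25) = 0.2875
  C_21 = −[(0.00)(0.80) − (-0.05)(-0.35)] = 0.0175
  C_22 = (0.85)(0.80) − (-0.05)(-0.25) = 0.6675
  C_23 = −[(0.85)(-0.35) − (0.00)(-0.25)] = 0.2975
  C_31 = (0.00)(-0.25) − (-0.05)(0.80) = 0.0400
  C_32 = −[(0.85)(-0.25) − (-0.05)(-0.25)] = 0.2250
  C_33 = (0.85)(0.80) − (0.00)(-0.25) = 0.6800
det(I−A) = Σ_j (I−A)_1j·C_1j = (0.85)(0.5525) + (0.00)(0.2625) + (-0.05)(0.2875) = 0.45525
adj(I−A) = Cᵀ =
  [ 0.5525   0.0175   0.0400]
  [ 0.2625   0.6675   0.2250]
  [ 0.2875   0.2975   0.6800]
(I − A)⁻¹ = adj(I−A) / det(I−A) ≈
  [   1.2136     0.0384     0.0879]
  [   0.5766     1.4662     0.4942]
  [   0.6315     0.6535     1.4937]
First solve x = (I − A)⁻¹ d = adj(I−A)·d / det(I−A); in particular x_2 = (0.2625·60 + 0.6675·120 + 0.2250·65) / 0.45525 = 110.475 / 0.45525 ≈ 242.6689.
Intermediate flow from 3 to 2: z_32 = a_32 · x_2 = 0.35 × 110.475 / 0.45525 = 38.66625 / 0.45525 ≈ 84.93.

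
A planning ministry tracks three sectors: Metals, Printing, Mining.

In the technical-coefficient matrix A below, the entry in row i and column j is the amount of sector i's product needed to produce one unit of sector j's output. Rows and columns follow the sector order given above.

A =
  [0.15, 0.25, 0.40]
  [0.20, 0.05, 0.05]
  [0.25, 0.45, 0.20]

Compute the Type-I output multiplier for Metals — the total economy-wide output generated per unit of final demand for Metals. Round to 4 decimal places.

m_1 = 2.7333

I − A =
  [   0.85    -0.25    -0.40]
  [  -0.20     0.95    -0.05]
  [  -0.25    -0.45     0.80]
Cofactors of I−A, C_ij = (−1)^(i+j)·(minor ij) (rows/columns in the sector order above):
  C_11 = (0.95)(0.80) − (-0.05)(-0.45) = 0.7375
  C_12 = −[(-0.20)(0.80) − (-0.05)(-0.25)] = 0.1725
  C_13 = (-0.20)(-0.45) − (0.95)(-0.25) = 0.3275
  C_21 = −[(-0.25)(0.80) − (-0.40)(-0.45)] = 0.3800
  C_22 = (0.85)(0.80) − (-0.40)(-0.25) = 0.5800
  C_23 = −[(0.85)(-0.45) − (-0.25)(-0.25)] = 0.4450
  C_31 = (-0.25)(-0.05) − (-0.40)(0.95) = 0.3925
  C_32 = −[(0.85)(-0.05) − (-0.40)(-0.20)] = 0.1225
  C_33 = (0.85)(0.95) − (-0.25)(-0.20) = 0.7575
det(I−A) = Σ_j (I−A)_1j·C_1j = (0.85)(0.7375) + (-0.25)(0.1725) + (-0.40)(0.3275) = 0.45275
adj(I−A) = Cᵀ =
  [ 0.7375   0.3800   0.3925]
  [ 0.1725   0.5800   0.1225]
  [ 0.3275   0.4450   0.7575]
(I − A)⁻¹ = adj(I−A) / det(I−A) ≈
  [   1.62893     0.83932     0.86692]
  [   0.38100     1.28106     0.27057]
  [   0.72336     0.98288     1.67311]
The output multiplier for sector j is the column-j sum of the Leontief inverse (I − A)⁻¹ = adj(I−A) / det(I−A).
Column 1 of adj(I−A): (0.7375, 0.1725, 0.3275); det(I−A) = 0.45275.
m_1 = (0.7375 + 0.1725 + 0.3275) / 0.45275 = 1.2375 / 0.45275 ≈ 2.7333.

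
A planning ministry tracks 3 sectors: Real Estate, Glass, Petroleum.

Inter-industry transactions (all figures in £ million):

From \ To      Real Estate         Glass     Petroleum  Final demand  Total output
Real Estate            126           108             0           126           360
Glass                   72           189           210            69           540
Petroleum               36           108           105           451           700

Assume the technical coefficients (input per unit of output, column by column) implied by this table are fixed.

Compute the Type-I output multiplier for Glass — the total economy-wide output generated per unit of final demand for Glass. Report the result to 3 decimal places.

Technical coefficients a_ij = z_ij / X_j:
  a_RR = 126/360 = 0.35, a_GR = 72/360 = 0.20, a_PR = 36/360 = 0.10
  a_RG = 108/540 = 0.20, a_GG = 189/540 = 0.35, a_PG = 108/540 = 0.20
  a_RP = 0/700 = 0.00, a_GP = 210/700 = 0.30, a_PP = 105/700 = 0.15
I − A =
  [   0.65    -0.20     0.00]
  [  -0.20     0.65    -0.30]
  [  -0.10    -0.20     0.85]
Cofactors of I−A, C_ij = (−1)^(i+j)·(minor ij) (rows/columns in the sector order above):
  C_11 = (0.65)(0.85) − (-0.30)(-0.20) = 0.4925
  C_12 = −[(-0.20)(0.85) − (-0.30)(-0.10)] = 0.2000
  C_13 = (-0.20)(-0.20) − (0.65)(-0.10) = 0.1050
  C_21 = −[(-0.20)(0.85) − (0.00)(-0.20)] = 0.1700
  C_22 = (0.65)(0.85) − (0.00)(-0.10) = 0.5525
  C_23 = −[(0.65)(-0.20) − (-0.20)(-0.10)] = 0.1500
  C_31 = (-0.20)(-0.30) − (0.00)(0.65) = 0.0600
  C_32 = −[(0.65)(-0.30) − (0.00)(-0.20)] = 0.1950
  C_33 = (0.65)(0.65) − (-0.20)(-0.20) = 0.3825
det(I−A) = Σ_j (I−A)_1j·C_1j = (0.65)(0.4925) + (-0.20)(0.2000) + (0.00)(0.1050) = 0.280125
adj(I−A) = Cᵀ =
  [ 0.4925   0.1700   0.0600]
  [ 0.2000   0.5525   0.1950]
  [ 0.1050   0.1500   0.3825]
(I − A)⁻¹ = adj(I−A) / det(I−A) ≈
  [   1.7581     0.6069     0.2142]
  [   0.7140     1.9723     0.6961]
  [   0.3748     0.5355     1.3655]
The output multiplier for sector j is the column-j sum of the Leontief inverse (I − A)⁻¹ = adj(I−A) / det(I−A).
Column G of adj(I−A): (0.1700, 0.5525, 0.1500); det(I−A) = 0.280125.
m_G = (0.1700 + 0.5525 + 0.1500) / 0.280125 = 0.8725 / 0.280125 ≈ 3.115.

m_G = 3.115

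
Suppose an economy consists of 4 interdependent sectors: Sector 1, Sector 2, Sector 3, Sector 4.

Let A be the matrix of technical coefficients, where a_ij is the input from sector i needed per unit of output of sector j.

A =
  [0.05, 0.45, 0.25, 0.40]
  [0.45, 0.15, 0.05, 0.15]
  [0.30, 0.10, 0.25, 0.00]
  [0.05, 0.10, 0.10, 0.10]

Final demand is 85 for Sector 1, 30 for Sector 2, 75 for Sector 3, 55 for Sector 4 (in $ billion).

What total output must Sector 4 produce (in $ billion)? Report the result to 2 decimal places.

I − A =
  [   0.95    -0.45    -0.25    -0.40]
  [  -0.45     0.85    -0.05    -0.15]
  [  -0.30    -0.10     0.75     0.00]
  [  -0.05    -0.10    -0.10     0.90]
Compute the cofactors C_ij = (−1)^(i+j)·(3×3 minor ij) of I−A; the adjugate is their transpose:
adj(I−A) = Cᵀ =
  [ 0.556500   0.360250   0.250500   0.307375]
  [ 0.327375   0.546750   0.177125   0.236625]
  [ 0.266250   0.217000   0.491875   0.154500]
  [ 0.096875   0.104875   0.088250   0.367250]
det(I−A) = Σ_j (I−A)_1j·C_1j = (0.95)(0.556500) + (-0.45)(0.327375) + (-0.25)(0.266250) + (-0.40)(0.096875) = 0.27604375
(I − A)⁻¹ = adj(I−A) / det(I−A) ≈
  [   2.0160     1.3050     0.9075     1.1135]
  [   1.1860     1.9807     0.6417     0.8572]
  [   0.9645     0.7861     1.7819     0.5597]
  [   0.3509     0.3799     0.3197     1.3304]
x = (I − A)⁻¹ d = adj(I−A)·d / det(I−A), with det(I−A) = 0.27604375:
  x_1 = (0.556500·85 + 0.360250·30 + 0.250500·75 + 0.307375·55) / 0.27604375 = 93.803125 / 0.27604375 ≈ 339.81
  x_2 = (0.327375·85 + 0.546750·30 + 0.177125·75 + 0.236625·55) / 0.27604375 = 70.528125 / 0.27604375 ≈ 255.50
  x_3 = (0.266250·85 + 0.217000·30 + 0.491875·75 + 0.154500·55) / 0.27604375 = 74.529375 / 0.27604375 ≈ 269.99
  x_4 = (0.096875·85 + 0.104875·30 + 0.088250·75 + 0.367250·55) / 0.27604375 = 38.198125 / 0.27604375 ≈ 138.38

x_4 = 138.38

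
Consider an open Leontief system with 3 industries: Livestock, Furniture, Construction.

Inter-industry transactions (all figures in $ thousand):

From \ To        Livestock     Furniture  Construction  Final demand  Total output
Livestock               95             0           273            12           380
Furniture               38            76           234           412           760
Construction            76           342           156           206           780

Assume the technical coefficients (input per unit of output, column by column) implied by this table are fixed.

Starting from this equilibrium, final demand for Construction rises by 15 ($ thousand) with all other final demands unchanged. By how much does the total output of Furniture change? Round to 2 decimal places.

Δx_F = 10.83

Technical coefficients a_ij = z_ij / X_j:
  a_LL = 95/380 = 0.25, a_FL = 38/380 = 0.10, a_CL = 76/380 = 0.20
  a_LF = 0/760 = 0.00, a_FF = 76/760 = 0.10, a_CF = 342/760 = 0.45
  a_LC = 273/780 = 0.35, a_FC = 234/780 = 0.30, a_CC = 156/780 = 0.20
I − A =
  [   0.75     0.00    -0.35]
  [  -0.10     0.90    -0.30]
  [  -0.20    -0.45     0.80]
Cofactors of I−A, C_ij = (−1)^(i+j)·(minor ij) (rows/columns in the sector order above):
  C_11 = (0.90)(0.80) − (-0.30)(-0.45) = 0.5850
  C_12 = −[(-0.10)(0.80) − (-0.30)(-0.20)] = 0.1400
  C_13 = (-0.10)(-0.45) − (0.90)(-0.20) = 0.2250
  C_21 = −[(0.00)(0.80) − (-0.35)(-0.45)] = 0.1575
  C_22 = (0.75)(0.80) − (-0.35)(-0.20) = 0.5300
  C_23 = −[(0.75)(-0.45) − (0.00)(-0.20)] = 0.3375
  C_31 = (0.00)(-0.30) − (-0.35)(0.90) = 0.3150
  C_32 = −[(0.75)(-0.30) − (-0.35)(-0.10)] = 0.2600
  C_33 = (0.75)(0.90) − (0.00)(-0.10) = 0.6750
det(I−A) = Σ_j (I−A)_1j·C_1j = (0.75)(0.5850) + (0.00)(0.1400) + (-0.35)(0.2250) = 0.3600
adj(I−A) = Cᵀ =
  [ 0.5850   0.1575   0.3150]
  [ 0.1400   0.5300   0.2600]
  [ 0.2250   0.3375   0.6750]
(I − A)⁻¹ = adj(I−A) / det(I−A) ≈
  [   1.6250     0.4375     0.8750]
  [   0.3889     1.4722     0.7222]
  [   0.6250     0.9375     1.8750]
Δx = (I − A)⁻¹ Δd with Δd having +15 in the Construction component and 0 elsewhere.
So Δx_F = L_FC · (+15), where L_FC = adj(I−A)_FC / det(I−A) = 0.2600 / 0.3600.
Δx_F = 0.2600 × (+15) / 0.3600 = 3.90 / 0.3600 ≈ 10.83.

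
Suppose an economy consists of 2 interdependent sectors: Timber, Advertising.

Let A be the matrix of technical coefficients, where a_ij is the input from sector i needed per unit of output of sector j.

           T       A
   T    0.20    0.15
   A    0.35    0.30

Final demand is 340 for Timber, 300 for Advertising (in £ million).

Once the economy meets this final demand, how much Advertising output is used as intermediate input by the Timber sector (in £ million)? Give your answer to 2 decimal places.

I − A =
  [   0.80    -0.15]
  [  -0.35     0.70]
det(I−A) = (0.80)(0.70) − (-0.15)(-0.35) = 0.5075
adj(I−A) = [[0.70, 0.15], [0.35, 0.80]]
(I − A)⁻¹ = adj(I−A) / det(I−A) ≈
  [   1.3793     0.2956]
  [   0.6897     1.5764]
First solve x = (I − A)⁻¹ d = adj(I−A)·d / det(I−A); in particular x_T = (0.70·340 + 0.15·300) / 0.5075 = 283.00 / 0.5075 ≈ 557.6355.
Intermediate flow from A to T: z_AT = a_AT · x_T = 0.35 × 283.00 / 0.5075 = 99.05 / 0.5075 ≈ 195.17.

z_AT = 195.17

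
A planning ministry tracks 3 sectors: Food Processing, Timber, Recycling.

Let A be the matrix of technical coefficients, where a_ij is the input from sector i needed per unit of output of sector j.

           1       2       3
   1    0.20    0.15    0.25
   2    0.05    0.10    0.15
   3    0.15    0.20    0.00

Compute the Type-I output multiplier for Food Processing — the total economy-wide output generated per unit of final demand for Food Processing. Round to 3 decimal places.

I − A =
  [   0.80    -0.15    -0.25]
  [  -0.05     0.90    -0.15]
  [  -0.15    -0.20     1.00]
Cofactors of I−A, C_ij = (−1)^(i+j)·(minor ij) (rows/columns in the sector order above):
  C_11 = (0.90)(1.00) − (-0.15)(-0.20) = 0.8700
  C_12 = −[(-0.05)(1.00) − (-0.15)(-0.15)] = 0.0725
  C_13 = (-0.05)(-0.20) − (0.90)(-0.15) = 0.1450
  C_21 = −[(-0.15)(1.00) − (-0.25)(-0.20)] = 0.2000
  C_22 = (0.80)(1.00) − (-0.25)(-0.15) = 0.7625
  C_23 = −[(0.80)(-0.20) − (-0.15)(-0.15)] = 0.1825
  C_31 = (-0.15)(-0.15) − (-0.25)(0.90) = 0.2475
  C_32 = −[(0.80)(-0.15) − (-0.25)(-0.05)] = 0.1325
  C_33 = (0.80)(0.90) − (-0.15)(-0.05) = 0.7125
det(I−A) = Σ_j (I−A)_1j·C_1j = (0.80)(0.8700) + (-0.15)(0.0725) + (-0.25)(0.1450) = 0.648875
adj(I−A) = Cᵀ =
  [ 0.8700   0.2000   0.2475]
  [ 0.0725   0.7625   0.1325]
  [ 0.1450   0.1825   0.7125]
(I − A)⁻¹ = adj(I−A) / det(I−A) ≈
  [   1.3408     0.3082     0.3814]
  [   0.1117     1.1751     0.2042]
  [   0.2235     0.2813     1.0981]
The output multiplier for sector j is the column-j sum of the Leontief inverse (I − A)⁻¹ = adj(I−A) / det(I−A).
Column 1 of adj(I−A): (0.8700, 0.0725, 0.1450); det(I−A) = 0.648875.
m_1 = (0.8700 + 0.0725 + 0.1450) / 0.648875 = 1.0875 / 0.648875 ≈ 1.676.

m_1 = 1.676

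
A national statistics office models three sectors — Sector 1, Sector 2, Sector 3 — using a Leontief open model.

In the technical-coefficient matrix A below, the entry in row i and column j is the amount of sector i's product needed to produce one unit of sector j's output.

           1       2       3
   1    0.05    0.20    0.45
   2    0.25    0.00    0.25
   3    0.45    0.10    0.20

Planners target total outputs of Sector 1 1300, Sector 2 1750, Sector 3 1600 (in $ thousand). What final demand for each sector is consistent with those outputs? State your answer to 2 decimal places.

d_1 = 165.00, d_2 = 1025.00, d_3 = 520.00

I − A =
  [   0.95    -0.20    -0.45]
  [  -0.25     1.00    -0.25]
  [  -0.45    -0.10     0.80]
d = (I − A) x:
  d_1 = (+0.95)·1300 + (-0.20)·1750 + (-0.45)·1600 = 165.00
  d_2 = (-0.25)·1300 + (+1.00)·1750 + (-0.25)·1600 = 1025.00
  d_3 = (-0.45)·1300 + (-0.10)·1750 + (+0.80)·1600 = 520.00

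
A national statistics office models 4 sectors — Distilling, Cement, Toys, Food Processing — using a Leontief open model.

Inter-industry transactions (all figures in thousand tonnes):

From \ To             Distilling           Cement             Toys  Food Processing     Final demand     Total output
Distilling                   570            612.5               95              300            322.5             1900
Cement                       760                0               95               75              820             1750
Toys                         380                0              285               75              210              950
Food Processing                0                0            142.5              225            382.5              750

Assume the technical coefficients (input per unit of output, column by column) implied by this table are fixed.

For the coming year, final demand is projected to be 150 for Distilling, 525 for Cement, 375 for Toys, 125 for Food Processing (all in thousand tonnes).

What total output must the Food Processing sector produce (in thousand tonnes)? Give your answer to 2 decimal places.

Technical coefficients a_ij = z_ij / X_j:
  a_DD = 570/1900 = 0.30, a_CD = 760/1900 = 0.40, a_TD = 380/1900 = 0.20, a_FD = 0/1900 = 0.00
  a_DC = 612.5/1750 = 0.35, a_CC = 0/1750 = 0.00, a_TC = 0/1750 = 0.00, a_FC = 0/1750 = 0.00
  a_DT = 95/950 = 0.10, a_CT = 95/950 = 0.10, a_TT = 285/950 = 0.30, a_FT = 142.5/950 = 0.15
  a_DF = 300/750 = 0.40, a_CF = 75/750 = 0.10, a_TF = 75/750 = 0.10, a_FF = 225/750 = 0.30
I − A =
  [   0.70    -0.35    -0.10    -0.40]
  [  -0.40     1.00    -0.10    -0.10]
  [  -0.20     0.00     0.70    -0.10]
  [   0.00     0.00    -0.15     0.70]
Compute the cofactors C_ij = (−1)^(i+j)·(3×3 minor ij) of I−A; the adjugate is their transpose:
adj(I−A) = Cᵀ =
  [ 0.47500   0.16625   0.15975   0.31800]
  [ 0.20700   0.30650   0.11150   0.17800]
  [ 0.14000   0.04900   0.39200   0.14300]
  [ 0.03000   0.01050   0.08400   0.36500]
det(I−A) = Σ_j (I−A)_1j·C_1j = (0.70)(0.47500) + (-0.35)(0.20700) + (-0.10)(0.14000) + (-0.40)(0.03000) = 0.23405
(I − A)⁻¹ = adj(I−A) / det(I−A) ≈
  [   2.0295     0.7103     0.6825     1.3587]
  [   0.8844     1.3095     0.4764     0.7605]
  [   0.5982     0.2094     1.6749     0.6110]
  [   0.1282     0.0449     0.3589     1.5595]
x = (I − A)⁻¹ d = adj(I−A)·d / det(I−A), with det(I−A) = 0.23405:
  x_D = (0.47500·150 + 0.16625·525 + 0.15975·375 + 0.31800·125) / 0.23405 = 258.1875 / 0.23405 ≈ 1103.13
  x_C = (0.20700·150 + 0.30650·525 + 0.11150·375 + 0.17800·125) / 0.23405 = 256.025 / 0.23405 ≈ 1093.89
  x_T = (0.14000·150 + 0.04900·525 + 0.39200·375 + 0.14300·125) / 0.23405 = 211.60 / 0.23405 ≈ 904.08
  x_F = (0.03000·150 + 0.01050·525 + 0.08400·375 + 0.36500·125) / 0.23405 = 87.1375 / 0.23405 ≈ 372.30

x_F = 372.30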